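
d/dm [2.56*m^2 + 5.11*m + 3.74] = 5.12*m + 5.11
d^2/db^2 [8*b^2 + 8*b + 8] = 16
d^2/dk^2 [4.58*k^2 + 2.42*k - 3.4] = 9.16000000000000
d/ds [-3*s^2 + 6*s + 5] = 6 - 6*s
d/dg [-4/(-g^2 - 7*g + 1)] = 4*(-2*g - 7)/(g^2 + 7*g - 1)^2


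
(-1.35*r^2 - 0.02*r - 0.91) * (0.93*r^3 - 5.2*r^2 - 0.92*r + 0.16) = -1.2555*r^5 + 7.0014*r^4 + 0.4997*r^3 + 4.5344*r^2 + 0.834*r - 0.1456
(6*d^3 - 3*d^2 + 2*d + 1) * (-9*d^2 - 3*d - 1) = -54*d^5 + 9*d^4 - 15*d^3 - 12*d^2 - 5*d - 1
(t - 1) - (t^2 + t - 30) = 29 - t^2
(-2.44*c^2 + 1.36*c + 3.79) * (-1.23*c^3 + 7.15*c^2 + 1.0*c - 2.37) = 3.0012*c^5 - 19.1188*c^4 + 2.6223*c^3 + 34.2413*c^2 + 0.5668*c - 8.9823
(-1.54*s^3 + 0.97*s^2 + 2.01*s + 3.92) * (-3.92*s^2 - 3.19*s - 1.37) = 6.0368*s^5 + 1.1102*s^4 - 8.8637*s^3 - 23.1072*s^2 - 15.2585*s - 5.3704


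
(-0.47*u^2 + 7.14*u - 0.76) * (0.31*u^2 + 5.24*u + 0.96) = -0.1457*u^4 - 0.2494*u^3 + 36.7268*u^2 + 2.872*u - 0.7296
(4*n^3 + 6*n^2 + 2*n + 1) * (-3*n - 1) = -12*n^4 - 22*n^3 - 12*n^2 - 5*n - 1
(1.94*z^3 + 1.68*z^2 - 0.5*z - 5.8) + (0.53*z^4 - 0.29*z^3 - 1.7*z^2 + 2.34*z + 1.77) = 0.53*z^4 + 1.65*z^3 - 0.02*z^2 + 1.84*z - 4.03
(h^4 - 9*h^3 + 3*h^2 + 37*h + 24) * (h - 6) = h^5 - 15*h^4 + 57*h^3 + 19*h^2 - 198*h - 144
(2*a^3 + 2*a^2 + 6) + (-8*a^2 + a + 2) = 2*a^3 - 6*a^2 + a + 8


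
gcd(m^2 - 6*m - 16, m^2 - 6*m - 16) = m^2 - 6*m - 16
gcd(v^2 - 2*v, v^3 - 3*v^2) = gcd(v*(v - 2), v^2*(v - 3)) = v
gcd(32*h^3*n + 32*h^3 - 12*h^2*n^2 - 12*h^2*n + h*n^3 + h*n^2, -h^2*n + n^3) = 1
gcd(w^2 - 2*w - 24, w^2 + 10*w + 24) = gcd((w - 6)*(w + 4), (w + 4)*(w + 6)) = w + 4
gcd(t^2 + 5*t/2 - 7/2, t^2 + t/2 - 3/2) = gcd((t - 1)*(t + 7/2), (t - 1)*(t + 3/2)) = t - 1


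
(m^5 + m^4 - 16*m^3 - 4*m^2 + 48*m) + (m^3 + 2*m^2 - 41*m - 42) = m^5 + m^4 - 15*m^3 - 2*m^2 + 7*m - 42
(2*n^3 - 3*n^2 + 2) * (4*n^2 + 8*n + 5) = 8*n^5 + 4*n^4 - 14*n^3 - 7*n^2 + 16*n + 10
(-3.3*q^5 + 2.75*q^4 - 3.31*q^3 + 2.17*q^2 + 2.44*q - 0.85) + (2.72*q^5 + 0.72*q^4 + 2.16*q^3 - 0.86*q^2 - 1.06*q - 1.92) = -0.58*q^5 + 3.47*q^4 - 1.15*q^3 + 1.31*q^2 + 1.38*q - 2.77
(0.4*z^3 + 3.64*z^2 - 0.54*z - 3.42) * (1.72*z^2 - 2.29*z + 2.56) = 0.688*z^5 + 5.3448*z^4 - 8.2404*z^3 + 4.6726*z^2 + 6.4494*z - 8.7552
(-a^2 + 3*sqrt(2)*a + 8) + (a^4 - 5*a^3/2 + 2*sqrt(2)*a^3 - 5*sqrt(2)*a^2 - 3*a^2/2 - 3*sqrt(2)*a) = a^4 - 5*a^3/2 + 2*sqrt(2)*a^3 - 5*sqrt(2)*a^2 - 5*a^2/2 + 8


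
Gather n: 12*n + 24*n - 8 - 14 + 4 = 36*n - 18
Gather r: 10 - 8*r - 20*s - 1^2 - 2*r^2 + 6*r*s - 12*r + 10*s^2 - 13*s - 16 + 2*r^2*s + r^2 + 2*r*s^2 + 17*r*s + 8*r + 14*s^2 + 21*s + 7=r^2*(2*s - 1) + r*(2*s^2 + 23*s - 12) + 24*s^2 - 12*s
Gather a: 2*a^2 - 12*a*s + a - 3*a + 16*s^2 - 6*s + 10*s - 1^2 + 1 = 2*a^2 + a*(-12*s - 2) + 16*s^2 + 4*s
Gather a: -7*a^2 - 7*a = -7*a^2 - 7*a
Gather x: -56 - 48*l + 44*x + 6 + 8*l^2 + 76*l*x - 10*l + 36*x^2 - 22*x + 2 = 8*l^2 - 58*l + 36*x^2 + x*(76*l + 22) - 48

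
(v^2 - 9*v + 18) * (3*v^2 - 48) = 3*v^4 - 27*v^3 + 6*v^2 + 432*v - 864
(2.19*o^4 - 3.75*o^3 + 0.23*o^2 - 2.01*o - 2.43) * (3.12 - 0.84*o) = -1.8396*o^5 + 9.9828*o^4 - 11.8932*o^3 + 2.406*o^2 - 4.23*o - 7.5816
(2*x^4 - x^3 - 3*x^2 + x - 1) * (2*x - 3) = 4*x^5 - 8*x^4 - 3*x^3 + 11*x^2 - 5*x + 3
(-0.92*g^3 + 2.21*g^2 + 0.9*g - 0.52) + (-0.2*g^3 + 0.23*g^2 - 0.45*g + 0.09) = -1.12*g^3 + 2.44*g^2 + 0.45*g - 0.43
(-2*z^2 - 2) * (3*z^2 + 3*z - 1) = -6*z^4 - 6*z^3 - 4*z^2 - 6*z + 2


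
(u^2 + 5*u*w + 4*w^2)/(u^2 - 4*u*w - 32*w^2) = (u + w)/(u - 8*w)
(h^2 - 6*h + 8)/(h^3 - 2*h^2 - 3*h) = (-h^2 + 6*h - 8)/(h*(-h^2 + 2*h + 3))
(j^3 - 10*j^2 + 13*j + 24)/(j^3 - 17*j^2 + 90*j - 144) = (j + 1)/(j - 6)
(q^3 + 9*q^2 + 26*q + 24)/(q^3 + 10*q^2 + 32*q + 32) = (q + 3)/(q + 4)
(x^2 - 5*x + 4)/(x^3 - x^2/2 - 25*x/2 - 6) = 2*(x - 1)/(2*x^2 + 7*x + 3)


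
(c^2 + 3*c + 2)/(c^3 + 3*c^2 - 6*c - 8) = (c + 2)/(c^2 + 2*c - 8)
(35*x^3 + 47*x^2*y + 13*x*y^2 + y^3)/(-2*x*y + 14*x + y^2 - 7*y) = (-35*x^3 - 47*x^2*y - 13*x*y^2 - y^3)/(2*x*y - 14*x - y^2 + 7*y)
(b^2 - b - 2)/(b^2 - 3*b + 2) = (b + 1)/(b - 1)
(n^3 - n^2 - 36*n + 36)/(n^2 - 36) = n - 1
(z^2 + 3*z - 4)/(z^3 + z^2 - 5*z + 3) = (z + 4)/(z^2 + 2*z - 3)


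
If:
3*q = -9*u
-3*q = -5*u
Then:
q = 0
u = 0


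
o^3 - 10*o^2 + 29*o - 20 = (o - 5)*(o - 4)*(o - 1)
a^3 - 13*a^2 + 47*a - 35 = (a - 7)*(a - 5)*(a - 1)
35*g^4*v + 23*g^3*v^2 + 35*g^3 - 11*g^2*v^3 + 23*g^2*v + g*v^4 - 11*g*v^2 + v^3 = (-7*g + v)*(-5*g + v)*(g + v)*(g*v + 1)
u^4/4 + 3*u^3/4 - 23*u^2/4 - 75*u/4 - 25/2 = (u/2 + 1/2)*(u/2 + 1)*(u - 5)*(u + 5)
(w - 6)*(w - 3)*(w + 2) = w^3 - 7*w^2 + 36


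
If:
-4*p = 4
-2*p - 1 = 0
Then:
No Solution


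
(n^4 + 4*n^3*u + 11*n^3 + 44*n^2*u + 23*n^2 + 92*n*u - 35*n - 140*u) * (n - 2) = n^5 + 4*n^4*u + 9*n^4 + 36*n^3*u + n^3 + 4*n^2*u - 81*n^2 - 324*n*u + 70*n + 280*u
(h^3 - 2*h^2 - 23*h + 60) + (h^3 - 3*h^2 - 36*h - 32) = 2*h^3 - 5*h^2 - 59*h + 28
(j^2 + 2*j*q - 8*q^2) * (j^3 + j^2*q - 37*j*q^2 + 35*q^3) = j^5 + 3*j^4*q - 43*j^3*q^2 - 47*j^2*q^3 + 366*j*q^4 - 280*q^5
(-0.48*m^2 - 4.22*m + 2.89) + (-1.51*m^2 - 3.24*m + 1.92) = -1.99*m^2 - 7.46*m + 4.81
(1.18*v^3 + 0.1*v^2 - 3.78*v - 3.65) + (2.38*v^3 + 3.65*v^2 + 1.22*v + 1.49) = 3.56*v^3 + 3.75*v^2 - 2.56*v - 2.16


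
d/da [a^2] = 2*a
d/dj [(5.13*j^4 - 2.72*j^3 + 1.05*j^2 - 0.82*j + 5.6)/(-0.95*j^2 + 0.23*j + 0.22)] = (-9.747*j^5 + 6.1237*j^4 + 3.2632*j^3 - 2.3327*j^2 + 11.102*j - 1.4684)/(0.9025*j^4 - 0.437*j^3 - 0.3651*j^2 + 0.1012*j + 0.0484)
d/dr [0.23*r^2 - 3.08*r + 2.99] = 0.46*r - 3.08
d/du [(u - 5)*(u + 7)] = 2*u + 2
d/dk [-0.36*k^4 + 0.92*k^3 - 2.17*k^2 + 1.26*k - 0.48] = -1.44*k^3 + 2.76*k^2 - 4.34*k + 1.26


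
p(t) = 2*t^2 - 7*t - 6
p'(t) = 4*t - 7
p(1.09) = -11.25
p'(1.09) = -2.64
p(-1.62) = 10.59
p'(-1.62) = -13.48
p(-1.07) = 3.78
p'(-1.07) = -11.28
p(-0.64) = -0.70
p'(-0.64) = -9.56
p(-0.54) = -1.64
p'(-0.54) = -9.16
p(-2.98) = 32.62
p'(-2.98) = -18.92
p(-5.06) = 80.63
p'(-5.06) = -27.24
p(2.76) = -10.08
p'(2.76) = 4.04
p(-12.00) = 366.00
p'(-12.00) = -55.00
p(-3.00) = 33.00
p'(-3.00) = -19.00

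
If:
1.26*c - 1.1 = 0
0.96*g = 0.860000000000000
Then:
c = 0.87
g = 0.90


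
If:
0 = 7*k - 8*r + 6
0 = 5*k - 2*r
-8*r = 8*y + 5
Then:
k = 6/13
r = 15/13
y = -185/104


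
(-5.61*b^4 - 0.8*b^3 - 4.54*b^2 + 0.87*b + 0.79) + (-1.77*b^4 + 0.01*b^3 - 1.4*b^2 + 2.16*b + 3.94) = -7.38*b^4 - 0.79*b^3 - 5.94*b^2 + 3.03*b + 4.73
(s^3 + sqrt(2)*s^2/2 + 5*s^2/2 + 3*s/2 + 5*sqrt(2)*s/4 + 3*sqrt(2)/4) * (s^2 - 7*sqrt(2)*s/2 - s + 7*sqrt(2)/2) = s^5 - 3*sqrt(2)*s^4 + 3*s^4/2 - 9*sqrt(2)*s^3/2 - 9*s^3/2 - 27*s^2/4 + 3*sqrt(2)*s^2 + 7*s/2 + 9*sqrt(2)*s/2 + 21/4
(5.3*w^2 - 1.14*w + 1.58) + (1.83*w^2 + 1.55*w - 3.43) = 7.13*w^2 + 0.41*w - 1.85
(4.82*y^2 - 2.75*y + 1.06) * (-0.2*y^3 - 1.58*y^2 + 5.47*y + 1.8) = -0.964*y^5 - 7.0656*y^4 + 30.4984*y^3 - 8.0413*y^2 + 0.8482*y + 1.908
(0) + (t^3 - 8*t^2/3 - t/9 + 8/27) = t^3 - 8*t^2/3 - t/9 + 8/27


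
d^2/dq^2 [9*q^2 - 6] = 18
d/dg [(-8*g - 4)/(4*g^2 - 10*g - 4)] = 2*(4*g^2 + 4*g - 1)/(4*g^4 - 20*g^3 + 17*g^2 + 20*g + 4)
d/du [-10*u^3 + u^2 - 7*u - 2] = -30*u^2 + 2*u - 7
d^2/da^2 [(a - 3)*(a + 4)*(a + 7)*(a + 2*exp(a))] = 2*a^3*exp(a) + 28*a^2*exp(a) + 12*a^2 + 66*a*exp(a) + 48*a - 156*exp(a) - 10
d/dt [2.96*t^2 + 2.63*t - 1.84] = 5.92*t + 2.63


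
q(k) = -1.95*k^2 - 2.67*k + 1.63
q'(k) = -3.9*k - 2.67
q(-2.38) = -3.06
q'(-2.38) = 6.61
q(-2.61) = -4.68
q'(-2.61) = 7.51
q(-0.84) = 2.50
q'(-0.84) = 0.61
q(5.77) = -78.70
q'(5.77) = -25.17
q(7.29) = -121.47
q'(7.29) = -31.10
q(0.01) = 1.60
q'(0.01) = -2.71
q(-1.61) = 0.87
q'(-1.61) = 3.61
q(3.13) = -25.83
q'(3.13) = -14.88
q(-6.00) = -52.55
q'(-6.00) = 20.73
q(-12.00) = -247.13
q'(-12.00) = 44.13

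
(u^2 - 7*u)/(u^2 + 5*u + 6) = u*(u - 7)/(u^2 + 5*u + 6)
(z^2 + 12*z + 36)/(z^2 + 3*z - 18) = (z + 6)/(z - 3)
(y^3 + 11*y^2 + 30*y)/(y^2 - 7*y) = (y^2 + 11*y + 30)/(y - 7)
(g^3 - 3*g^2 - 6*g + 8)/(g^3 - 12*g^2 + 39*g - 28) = (g + 2)/(g - 7)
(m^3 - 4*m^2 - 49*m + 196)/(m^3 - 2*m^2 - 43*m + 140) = (m - 7)/(m - 5)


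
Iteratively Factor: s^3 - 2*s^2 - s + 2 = (s - 2)*(s^2 - 1) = (s - 2)*(s - 1)*(s + 1)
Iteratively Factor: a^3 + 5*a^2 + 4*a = (a + 1)*(a^2 + 4*a) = a*(a + 1)*(a + 4)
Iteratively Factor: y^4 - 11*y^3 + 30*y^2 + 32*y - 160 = (y - 4)*(y^3 - 7*y^2 + 2*y + 40) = (y - 5)*(y - 4)*(y^2 - 2*y - 8) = (y - 5)*(y - 4)^2*(y + 2)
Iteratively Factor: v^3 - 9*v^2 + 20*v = (v)*(v^2 - 9*v + 20) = v*(v - 5)*(v - 4)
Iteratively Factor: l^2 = (l)*(l)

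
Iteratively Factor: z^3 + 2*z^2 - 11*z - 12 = (z + 1)*(z^2 + z - 12) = (z + 1)*(z + 4)*(z - 3)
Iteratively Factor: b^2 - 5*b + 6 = (b - 2)*(b - 3)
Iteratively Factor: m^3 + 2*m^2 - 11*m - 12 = (m + 4)*(m^2 - 2*m - 3) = (m + 1)*(m + 4)*(m - 3)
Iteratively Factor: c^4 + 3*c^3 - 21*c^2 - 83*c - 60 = (c + 3)*(c^3 - 21*c - 20) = (c - 5)*(c + 3)*(c^2 + 5*c + 4) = (c - 5)*(c + 3)*(c + 4)*(c + 1)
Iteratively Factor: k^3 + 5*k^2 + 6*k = (k + 3)*(k^2 + 2*k) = k*(k + 3)*(k + 2)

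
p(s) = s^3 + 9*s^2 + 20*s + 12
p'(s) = 3*s^2 + 18*s + 20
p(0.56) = 26.20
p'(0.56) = 31.02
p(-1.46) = -1.13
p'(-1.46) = 0.11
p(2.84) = 164.30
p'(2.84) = 95.32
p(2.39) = 124.86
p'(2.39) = 80.16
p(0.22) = 16.85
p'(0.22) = 24.11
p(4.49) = 373.76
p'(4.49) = 161.30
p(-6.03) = -0.61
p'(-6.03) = 20.54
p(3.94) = 291.68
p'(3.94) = 137.49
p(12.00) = 3276.00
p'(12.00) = 668.00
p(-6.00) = 0.00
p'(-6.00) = 20.00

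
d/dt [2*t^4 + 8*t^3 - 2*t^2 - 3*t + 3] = 8*t^3 + 24*t^2 - 4*t - 3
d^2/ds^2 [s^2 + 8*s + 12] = 2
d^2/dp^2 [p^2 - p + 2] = 2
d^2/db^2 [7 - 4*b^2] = -8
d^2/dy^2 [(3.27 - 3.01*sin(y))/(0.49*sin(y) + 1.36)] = (-2.790991*sin(y)^2 + 7.746424*sin(y) + 5.581982)/(0.117649*sin(y)^3 + 0.979608*sin(y)^2 + 2.718912*sin(y) + 2.515456)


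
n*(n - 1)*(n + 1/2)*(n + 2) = n^4 + 3*n^3/2 - 3*n^2/2 - n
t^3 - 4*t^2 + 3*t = t*(t - 3)*(t - 1)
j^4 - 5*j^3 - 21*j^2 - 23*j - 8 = (j - 8)*(j + 1)^3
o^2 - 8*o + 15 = (o - 5)*(o - 3)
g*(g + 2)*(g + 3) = g^3 + 5*g^2 + 6*g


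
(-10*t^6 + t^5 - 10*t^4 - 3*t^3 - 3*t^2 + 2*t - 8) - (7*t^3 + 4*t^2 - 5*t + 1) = -10*t^6 + t^5 - 10*t^4 - 10*t^3 - 7*t^2 + 7*t - 9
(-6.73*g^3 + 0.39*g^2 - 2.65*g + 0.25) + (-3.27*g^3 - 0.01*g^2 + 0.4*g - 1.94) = -10.0*g^3 + 0.38*g^2 - 2.25*g - 1.69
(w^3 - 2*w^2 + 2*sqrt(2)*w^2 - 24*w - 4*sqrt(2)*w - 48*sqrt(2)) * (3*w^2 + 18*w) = 3*w^5 + 6*sqrt(2)*w^4 + 12*w^4 - 108*w^3 + 24*sqrt(2)*w^3 - 432*w^2 - 216*sqrt(2)*w^2 - 864*sqrt(2)*w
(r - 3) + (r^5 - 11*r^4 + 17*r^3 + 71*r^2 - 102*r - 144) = r^5 - 11*r^4 + 17*r^3 + 71*r^2 - 101*r - 147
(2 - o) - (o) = 2 - 2*o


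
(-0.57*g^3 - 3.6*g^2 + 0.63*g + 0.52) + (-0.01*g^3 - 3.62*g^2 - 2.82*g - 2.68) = -0.58*g^3 - 7.22*g^2 - 2.19*g - 2.16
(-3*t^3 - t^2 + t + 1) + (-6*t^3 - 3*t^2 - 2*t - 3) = -9*t^3 - 4*t^2 - t - 2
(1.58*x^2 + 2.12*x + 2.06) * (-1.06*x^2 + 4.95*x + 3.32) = -1.6748*x^4 + 5.5738*x^3 + 13.556*x^2 + 17.2354*x + 6.8392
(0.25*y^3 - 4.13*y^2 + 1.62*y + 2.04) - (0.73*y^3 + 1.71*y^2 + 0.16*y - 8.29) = -0.48*y^3 - 5.84*y^2 + 1.46*y + 10.33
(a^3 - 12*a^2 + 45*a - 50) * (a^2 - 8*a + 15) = a^5 - 20*a^4 + 156*a^3 - 590*a^2 + 1075*a - 750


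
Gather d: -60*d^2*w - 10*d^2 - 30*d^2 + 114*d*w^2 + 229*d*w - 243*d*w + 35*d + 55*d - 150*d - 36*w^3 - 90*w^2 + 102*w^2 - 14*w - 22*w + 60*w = d^2*(-60*w - 40) + d*(114*w^2 - 14*w - 60) - 36*w^3 + 12*w^2 + 24*w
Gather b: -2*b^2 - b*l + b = -2*b^2 + b*(1 - l)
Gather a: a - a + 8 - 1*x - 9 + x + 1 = 0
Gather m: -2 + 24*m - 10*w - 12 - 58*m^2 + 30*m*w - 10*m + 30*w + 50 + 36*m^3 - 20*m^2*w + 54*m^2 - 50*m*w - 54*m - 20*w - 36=36*m^3 + m^2*(-20*w - 4) + m*(-20*w - 40)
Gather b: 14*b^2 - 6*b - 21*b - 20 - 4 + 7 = 14*b^2 - 27*b - 17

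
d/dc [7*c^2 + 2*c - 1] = 14*c + 2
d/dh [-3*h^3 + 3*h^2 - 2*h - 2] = -9*h^2 + 6*h - 2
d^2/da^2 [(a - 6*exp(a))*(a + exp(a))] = -5*a*exp(a) - 24*exp(2*a) - 10*exp(a) + 2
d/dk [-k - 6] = -1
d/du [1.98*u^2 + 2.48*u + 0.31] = 3.96*u + 2.48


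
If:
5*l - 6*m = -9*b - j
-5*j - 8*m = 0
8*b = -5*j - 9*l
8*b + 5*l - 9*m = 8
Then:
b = -1136/429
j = 2624/429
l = -448/429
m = -1640/429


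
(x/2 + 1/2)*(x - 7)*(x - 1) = x^3/2 - 7*x^2/2 - x/2 + 7/2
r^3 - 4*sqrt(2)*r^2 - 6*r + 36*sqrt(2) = (r - 3*sqrt(2))^2*(r + 2*sqrt(2))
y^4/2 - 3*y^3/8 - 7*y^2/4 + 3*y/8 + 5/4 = (y/2 + 1/2)*(y - 2)*(y - 1)*(y + 5/4)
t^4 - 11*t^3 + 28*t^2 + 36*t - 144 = (t - 6)*(t - 4)*(t - 3)*(t + 2)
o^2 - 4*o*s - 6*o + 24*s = (o - 6)*(o - 4*s)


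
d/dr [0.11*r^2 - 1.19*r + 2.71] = 0.22*r - 1.19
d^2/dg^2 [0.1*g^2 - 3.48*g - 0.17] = 0.200000000000000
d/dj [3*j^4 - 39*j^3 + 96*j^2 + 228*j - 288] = 12*j^3 - 117*j^2 + 192*j + 228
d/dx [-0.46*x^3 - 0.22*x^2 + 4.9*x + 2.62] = -1.38*x^2 - 0.44*x + 4.9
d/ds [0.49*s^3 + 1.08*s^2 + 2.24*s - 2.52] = 1.47*s^2 + 2.16*s + 2.24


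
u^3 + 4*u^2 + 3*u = u*(u + 1)*(u + 3)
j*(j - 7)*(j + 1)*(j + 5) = j^4 - j^3 - 37*j^2 - 35*j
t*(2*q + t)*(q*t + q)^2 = 2*q^3*t^3 + 4*q^3*t^2 + 2*q^3*t + q^2*t^4 + 2*q^2*t^3 + q^2*t^2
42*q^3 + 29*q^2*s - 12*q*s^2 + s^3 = (-7*q + s)*(-6*q + s)*(q + s)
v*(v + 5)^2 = v^3 + 10*v^2 + 25*v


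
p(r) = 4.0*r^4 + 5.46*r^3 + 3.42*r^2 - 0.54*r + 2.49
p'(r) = 16.0*r^3 + 16.38*r^2 + 6.84*r - 0.54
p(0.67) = 6.11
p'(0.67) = 16.21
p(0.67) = 6.11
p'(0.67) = 16.21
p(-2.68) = 129.75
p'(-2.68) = -209.20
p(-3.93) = 680.20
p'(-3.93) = -745.61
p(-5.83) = 3660.93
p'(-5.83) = -2654.16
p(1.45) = 43.23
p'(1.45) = 92.59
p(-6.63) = 6294.01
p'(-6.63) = -3988.82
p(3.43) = 814.86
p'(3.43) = 861.29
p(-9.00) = 22548.03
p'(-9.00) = -10399.32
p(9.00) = 30498.99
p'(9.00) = 13051.80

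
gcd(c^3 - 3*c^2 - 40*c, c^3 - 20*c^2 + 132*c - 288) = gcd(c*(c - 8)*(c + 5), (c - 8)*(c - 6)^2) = c - 8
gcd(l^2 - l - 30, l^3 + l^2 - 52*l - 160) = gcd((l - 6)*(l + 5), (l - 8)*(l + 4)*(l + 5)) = l + 5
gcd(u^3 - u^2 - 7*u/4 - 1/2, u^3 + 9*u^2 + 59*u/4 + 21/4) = u + 1/2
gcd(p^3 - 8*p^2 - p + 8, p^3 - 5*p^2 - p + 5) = p^2 - 1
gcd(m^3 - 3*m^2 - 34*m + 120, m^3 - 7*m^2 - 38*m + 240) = m^2 + m - 30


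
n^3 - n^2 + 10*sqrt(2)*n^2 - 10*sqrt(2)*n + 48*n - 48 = (n - 1)*(n + 4*sqrt(2))*(n + 6*sqrt(2))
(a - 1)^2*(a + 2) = a^3 - 3*a + 2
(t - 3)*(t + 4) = t^2 + t - 12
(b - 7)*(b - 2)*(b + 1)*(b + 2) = b^4 - 6*b^3 - 11*b^2 + 24*b + 28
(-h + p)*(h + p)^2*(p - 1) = -h^3*p + h^3 - h^2*p^2 + h^2*p + h*p^3 - h*p^2 + p^4 - p^3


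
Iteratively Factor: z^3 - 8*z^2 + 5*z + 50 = (z + 2)*(z^2 - 10*z + 25) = (z - 5)*(z + 2)*(z - 5)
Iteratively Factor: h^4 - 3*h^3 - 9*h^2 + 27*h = (h - 3)*(h^3 - 9*h) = h*(h - 3)*(h^2 - 9) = h*(h - 3)^2*(h + 3)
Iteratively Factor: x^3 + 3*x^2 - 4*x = (x - 1)*(x^2 + 4*x) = (x - 1)*(x + 4)*(x)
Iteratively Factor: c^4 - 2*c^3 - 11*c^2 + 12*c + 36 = (c + 2)*(c^3 - 4*c^2 - 3*c + 18) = (c - 3)*(c + 2)*(c^2 - c - 6) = (c - 3)^2*(c + 2)*(c + 2)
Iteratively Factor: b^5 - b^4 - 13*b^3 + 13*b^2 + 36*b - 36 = (b + 3)*(b^4 - 4*b^3 - b^2 + 16*b - 12) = (b - 2)*(b + 3)*(b^3 - 2*b^2 - 5*b + 6) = (b - 2)*(b + 2)*(b + 3)*(b^2 - 4*b + 3) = (b - 2)*(b - 1)*(b + 2)*(b + 3)*(b - 3)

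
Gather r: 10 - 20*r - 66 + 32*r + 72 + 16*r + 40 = 28*r + 56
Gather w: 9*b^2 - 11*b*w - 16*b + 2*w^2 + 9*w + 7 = 9*b^2 - 16*b + 2*w^2 + w*(9 - 11*b) + 7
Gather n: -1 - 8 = -9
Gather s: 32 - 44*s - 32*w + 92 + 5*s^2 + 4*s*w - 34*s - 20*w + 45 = 5*s^2 + s*(4*w - 78) - 52*w + 169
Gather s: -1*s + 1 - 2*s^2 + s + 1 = 2 - 2*s^2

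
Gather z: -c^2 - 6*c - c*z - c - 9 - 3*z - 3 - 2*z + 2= -c^2 - 7*c + z*(-c - 5) - 10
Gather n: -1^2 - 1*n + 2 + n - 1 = 0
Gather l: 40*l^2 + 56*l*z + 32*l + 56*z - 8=40*l^2 + l*(56*z + 32) + 56*z - 8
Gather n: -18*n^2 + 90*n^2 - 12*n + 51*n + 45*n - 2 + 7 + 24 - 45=72*n^2 + 84*n - 16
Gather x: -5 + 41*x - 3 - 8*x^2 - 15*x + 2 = -8*x^2 + 26*x - 6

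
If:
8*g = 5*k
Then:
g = 5*k/8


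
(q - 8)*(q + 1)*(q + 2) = q^3 - 5*q^2 - 22*q - 16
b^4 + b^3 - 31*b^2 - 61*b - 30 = (b - 6)*(b + 1)^2*(b + 5)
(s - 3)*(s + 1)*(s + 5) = s^3 + 3*s^2 - 13*s - 15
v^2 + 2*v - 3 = (v - 1)*(v + 3)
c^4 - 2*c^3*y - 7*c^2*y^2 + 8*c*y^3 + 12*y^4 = (c - 3*y)*(c - 2*y)*(c + y)*(c + 2*y)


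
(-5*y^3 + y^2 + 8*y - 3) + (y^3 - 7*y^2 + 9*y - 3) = -4*y^3 - 6*y^2 + 17*y - 6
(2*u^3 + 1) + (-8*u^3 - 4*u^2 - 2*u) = -6*u^3 - 4*u^2 - 2*u + 1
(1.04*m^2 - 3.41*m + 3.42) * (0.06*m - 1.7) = 0.0624*m^3 - 1.9726*m^2 + 6.0022*m - 5.814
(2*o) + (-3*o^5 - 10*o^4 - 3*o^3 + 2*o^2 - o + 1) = -3*o^5 - 10*o^4 - 3*o^3 + 2*o^2 + o + 1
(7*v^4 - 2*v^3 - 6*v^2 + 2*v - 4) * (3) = 21*v^4 - 6*v^3 - 18*v^2 + 6*v - 12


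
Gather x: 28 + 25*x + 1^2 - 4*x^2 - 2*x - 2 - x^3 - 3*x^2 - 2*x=-x^3 - 7*x^2 + 21*x + 27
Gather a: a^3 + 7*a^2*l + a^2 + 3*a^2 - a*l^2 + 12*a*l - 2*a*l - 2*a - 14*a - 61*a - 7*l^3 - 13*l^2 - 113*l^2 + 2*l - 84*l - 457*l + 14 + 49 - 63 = a^3 + a^2*(7*l + 4) + a*(-l^2 + 10*l - 77) - 7*l^3 - 126*l^2 - 539*l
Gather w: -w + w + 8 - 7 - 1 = 0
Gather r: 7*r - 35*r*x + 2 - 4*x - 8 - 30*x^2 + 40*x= r*(7 - 35*x) - 30*x^2 + 36*x - 6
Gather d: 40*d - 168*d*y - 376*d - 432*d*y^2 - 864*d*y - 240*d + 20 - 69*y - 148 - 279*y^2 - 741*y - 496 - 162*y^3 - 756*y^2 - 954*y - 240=d*(-432*y^2 - 1032*y - 576) - 162*y^3 - 1035*y^2 - 1764*y - 864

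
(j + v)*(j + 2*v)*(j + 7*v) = j^3 + 10*j^2*v + 23*j*v^2 + 14*v^3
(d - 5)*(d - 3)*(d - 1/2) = d^3 - 17*d^2/2 + 19*d - 15/2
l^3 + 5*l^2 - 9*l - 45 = (l - 3)*(l + 3)*(l + 5)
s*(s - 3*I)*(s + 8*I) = s^3 + 5*I*s^2 + 24*s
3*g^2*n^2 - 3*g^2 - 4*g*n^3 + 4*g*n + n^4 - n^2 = (-3*g + n)*(-g + n)*(n - 1)*(n + 1)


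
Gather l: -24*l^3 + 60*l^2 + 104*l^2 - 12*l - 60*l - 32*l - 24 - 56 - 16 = -24*l^3 + 164*l^2 - 104*l - 96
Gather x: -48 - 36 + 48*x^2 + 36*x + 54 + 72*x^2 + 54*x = 120*x^2 + 90*x - 30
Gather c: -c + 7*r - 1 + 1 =-c + 7*r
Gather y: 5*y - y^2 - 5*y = -y^2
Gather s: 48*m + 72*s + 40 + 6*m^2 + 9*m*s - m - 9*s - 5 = 6*m^2 + 47*m + s*(9*m + 63) + 35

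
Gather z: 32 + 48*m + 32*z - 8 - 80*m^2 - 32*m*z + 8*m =-80*m^2 + 56*m + z*(32 - 32*m) + 24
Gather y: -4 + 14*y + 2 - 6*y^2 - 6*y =-6*y^2 + 8*y - 2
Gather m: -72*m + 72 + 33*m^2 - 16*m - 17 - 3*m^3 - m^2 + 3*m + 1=-3*m^3 + 32*m^2 - 85*m + 56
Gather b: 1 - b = 1 - b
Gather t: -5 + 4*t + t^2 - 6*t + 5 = t^2 - 2*t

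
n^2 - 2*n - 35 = (n - 7)*(n + 5)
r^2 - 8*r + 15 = (r - 5)*(r - 3)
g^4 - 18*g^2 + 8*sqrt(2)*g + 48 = (g - 2*sqrt(2))^2*(g + sqrt(2))*(g + 3*sqrt(2))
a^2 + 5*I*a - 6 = (a + 2*I)*(a + 3*I)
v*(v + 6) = v^2 + 6*v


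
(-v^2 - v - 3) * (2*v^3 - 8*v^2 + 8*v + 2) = -2*v^5 + 6*v^4 - 6*v^3 + 14*v^2 - 26*v - 6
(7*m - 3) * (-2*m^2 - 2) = -14*m^3 + 6*m^2 - 14*m + 6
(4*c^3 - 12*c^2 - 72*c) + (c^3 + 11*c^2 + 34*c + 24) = 5*c^3 - c^2 - 38*c + 24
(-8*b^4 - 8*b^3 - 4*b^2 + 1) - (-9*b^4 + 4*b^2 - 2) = b^4 - 8*b^3 - 8*b^2 + 3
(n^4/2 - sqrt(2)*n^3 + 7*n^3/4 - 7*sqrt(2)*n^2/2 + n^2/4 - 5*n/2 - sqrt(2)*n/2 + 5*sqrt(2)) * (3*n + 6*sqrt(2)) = 3*n^5/2 + 21*n^4/4 - 45*n^3/4 - 99*n^2/2 - 6*n + 60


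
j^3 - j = j*(j - 1)*(j + 1)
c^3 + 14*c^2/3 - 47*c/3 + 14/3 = (c - 2)*(c - 1/3)*(c + 7)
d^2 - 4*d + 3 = (d - 3)*(d - 1)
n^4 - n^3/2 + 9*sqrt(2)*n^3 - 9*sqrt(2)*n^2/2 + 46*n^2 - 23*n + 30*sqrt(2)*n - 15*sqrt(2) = (n - 1/2)*(n + sqrt(2))*(n + 3*sqrt(2))*(n + 5*sqrt(2))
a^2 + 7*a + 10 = (a + 2)*(a + 5)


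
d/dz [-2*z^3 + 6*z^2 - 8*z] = -6*z^2 + 12*z - 8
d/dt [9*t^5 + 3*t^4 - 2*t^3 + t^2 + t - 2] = 45*t^4 + 12*t^3 - 6*t^2 + 2*t + 1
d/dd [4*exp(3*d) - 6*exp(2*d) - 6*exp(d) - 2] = (12*exp(2*d) - 12*exp(d) - 6)*exp(d)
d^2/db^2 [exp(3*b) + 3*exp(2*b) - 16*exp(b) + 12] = (9*exp(2*b) + 12*exp(b) - 16)*exp(b)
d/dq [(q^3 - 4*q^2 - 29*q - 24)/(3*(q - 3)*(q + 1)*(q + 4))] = 2*(q^2 + 4*q + 14)/(q^4 + 2*q^3 - 23*q^2 - 24*q + 144)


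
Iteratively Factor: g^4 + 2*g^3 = (g)*(g^3 + 2*g^2) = g*(g + 2)*(g^2) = g^2*(g + 2)*(g)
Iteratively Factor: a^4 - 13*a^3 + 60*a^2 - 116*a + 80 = (a - 2)*(a^3 - 11*a^2 + 38*a - 40) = (a - 2)^2*(a^2 - 9*a + 20) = (a - 4)*(a - 2)^2*(a - 5)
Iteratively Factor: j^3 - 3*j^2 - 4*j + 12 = (j - 3)*(j^2 - 4) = (j - 3)*(j + 2)*(j - 2)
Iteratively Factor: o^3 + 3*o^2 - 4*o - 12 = (o - 2)*(o^2 + 5*o + 6) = (o - 2)*(o + 2)*(o + 3)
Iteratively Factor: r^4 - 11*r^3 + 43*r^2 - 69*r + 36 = (r - 3)*(r^3 - 8*r^2 + 19*r - 12) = (r - 4)*(r - 3)*(r^2 - 4*r + 3) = (r - 4)*(r - 3)*(r - 1)*(r - 3)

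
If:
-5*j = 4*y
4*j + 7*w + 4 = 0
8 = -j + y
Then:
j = -32/9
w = 92/63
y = 40/9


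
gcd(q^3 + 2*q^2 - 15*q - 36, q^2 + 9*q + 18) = q + 3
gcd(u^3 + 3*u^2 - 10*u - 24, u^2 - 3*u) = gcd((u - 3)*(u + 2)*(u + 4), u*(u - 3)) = u - 3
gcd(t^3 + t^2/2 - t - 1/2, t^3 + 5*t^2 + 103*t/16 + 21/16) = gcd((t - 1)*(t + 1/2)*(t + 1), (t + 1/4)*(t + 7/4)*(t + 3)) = 1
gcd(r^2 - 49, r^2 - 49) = r^2 - 49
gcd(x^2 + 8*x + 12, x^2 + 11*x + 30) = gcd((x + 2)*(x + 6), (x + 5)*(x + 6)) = x + 6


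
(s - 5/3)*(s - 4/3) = s^2 - 3*s + 20/9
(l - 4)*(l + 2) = l^2 - 2*l - 8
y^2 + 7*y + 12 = (y + 3)*(y + 4)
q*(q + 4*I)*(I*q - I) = I*q^3 - 4*q^2 - I*q^2 + 4*q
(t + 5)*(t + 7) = t^2 + 12*t + 35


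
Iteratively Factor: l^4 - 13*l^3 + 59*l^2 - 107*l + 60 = (l - 4)*(l^3 - 9*l^2 + 23*l - 15) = (l - 4)*(l - 3)*(l^2 - 6*l + 5) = (l - 4)*(l - 3)*(l - 1)*(l - 5)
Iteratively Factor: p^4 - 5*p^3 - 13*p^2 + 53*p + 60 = (p - 4)*(p^3 - p^2 - 17*p - 15) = (p - 4)*(p + 1)*(p^2 - 2*p - 15) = (p - 5)*(p - 4)*(p + 1)*(p + 3)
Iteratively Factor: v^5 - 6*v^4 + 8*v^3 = (v - 4)*(v^4 - 2*v^3) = (v - 4)*(v - 2)*(v^3) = v*(v - 4)*(v - 2)*(v^2) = v^2*(v - 4)*(v - 2)*(v)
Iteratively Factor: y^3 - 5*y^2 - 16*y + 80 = (y + 4)*(y^2 - 9*y + 20) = (y - 5)*(y + 4)*(y - 4)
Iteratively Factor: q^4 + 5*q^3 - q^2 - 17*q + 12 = (q + 4)*(q^3 + q^2 - 5*q + 3) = (q - 1)*(q + 4)*(q^2 + 2*q - 3) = (q - 1)*(q + 3)*(q + 4)*(q - 1)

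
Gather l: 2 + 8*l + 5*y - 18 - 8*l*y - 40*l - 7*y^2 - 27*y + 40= l*(-8*y - 32) - 7*y^2 - 22*y + 24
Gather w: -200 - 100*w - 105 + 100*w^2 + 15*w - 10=100*w^2 - 85*w - 315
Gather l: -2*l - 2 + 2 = -2*l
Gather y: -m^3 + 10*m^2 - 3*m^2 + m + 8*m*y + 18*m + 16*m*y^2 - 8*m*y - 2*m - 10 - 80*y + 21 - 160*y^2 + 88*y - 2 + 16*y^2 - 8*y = -m^3 + 7*m^2 + 17*m + y^2*(16*m - 144) + 9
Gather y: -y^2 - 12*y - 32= -y^2 - 12*y - 32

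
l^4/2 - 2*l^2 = l^2*(l/2 + 1)*(l - 2)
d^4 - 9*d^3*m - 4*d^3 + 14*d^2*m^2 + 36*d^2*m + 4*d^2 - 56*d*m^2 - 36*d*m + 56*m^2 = (d - 2)^2*(d - 7*m)*(d - 2*m)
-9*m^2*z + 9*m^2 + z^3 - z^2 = (-3*m + z)*(3*m + z)*(z - 1)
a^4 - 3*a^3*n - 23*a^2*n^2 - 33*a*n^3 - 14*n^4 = (a - 7*n)*(a + n)^2*(a + 2*n)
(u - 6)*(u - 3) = u^2 - 9*u + 18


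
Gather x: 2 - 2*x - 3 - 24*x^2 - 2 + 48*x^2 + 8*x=24*x^2 + 6*x - 3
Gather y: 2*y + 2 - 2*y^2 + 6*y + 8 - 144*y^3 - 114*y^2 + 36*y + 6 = -144*y^3 - 116*y^2 + 44*y + 16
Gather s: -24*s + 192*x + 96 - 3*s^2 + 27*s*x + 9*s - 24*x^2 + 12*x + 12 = -3*s^2 + s*(27*x - 15) - 24*x^2 + 204*x + 108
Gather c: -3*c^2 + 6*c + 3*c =-3*c^2 + 9*c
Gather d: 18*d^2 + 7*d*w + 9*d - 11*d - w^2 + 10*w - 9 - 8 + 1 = 18*d^2 + d*(7*w - 2) - w^2 + 10*w - 16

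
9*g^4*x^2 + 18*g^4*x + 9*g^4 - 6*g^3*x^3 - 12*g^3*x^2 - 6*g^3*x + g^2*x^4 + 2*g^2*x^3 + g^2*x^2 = (-3*g + x)^2*(g*x + g)^2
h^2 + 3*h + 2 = (h + 1)*(h + 2)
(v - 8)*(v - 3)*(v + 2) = v^3 - 9*v^2 + 2*v + 48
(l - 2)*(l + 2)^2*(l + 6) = l^4 + 8*l^3 + 8*l^2 - 32*l - 48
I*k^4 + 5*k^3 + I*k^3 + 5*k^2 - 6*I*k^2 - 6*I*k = k*(k - 3*I)*(k - 2*I)*(I*k + I)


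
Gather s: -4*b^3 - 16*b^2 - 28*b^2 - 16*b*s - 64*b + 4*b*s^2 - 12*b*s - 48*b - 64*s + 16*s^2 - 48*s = -4*b^3 - 44*b^2 - 112*b + s^2*(4*b + 16) + s*(-28*b - 112)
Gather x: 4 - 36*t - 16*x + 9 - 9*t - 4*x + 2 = -45*t - 20*x + 15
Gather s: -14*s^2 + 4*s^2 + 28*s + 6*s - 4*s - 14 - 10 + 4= -10*s^2 + 30*s - 20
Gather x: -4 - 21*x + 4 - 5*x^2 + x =-5*x^2 - 20*x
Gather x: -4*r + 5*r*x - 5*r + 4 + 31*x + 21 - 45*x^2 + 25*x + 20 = -9*r - 45*x^2 + x*(5*r + 56) + 45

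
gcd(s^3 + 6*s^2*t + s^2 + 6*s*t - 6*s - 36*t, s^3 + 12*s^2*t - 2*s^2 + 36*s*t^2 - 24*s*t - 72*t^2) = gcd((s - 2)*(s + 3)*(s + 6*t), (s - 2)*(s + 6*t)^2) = s^2 + 6*s*t - 2*s - 12*t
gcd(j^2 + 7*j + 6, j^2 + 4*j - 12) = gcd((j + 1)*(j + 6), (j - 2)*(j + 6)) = j + 6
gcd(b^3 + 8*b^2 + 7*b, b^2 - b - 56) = b + 7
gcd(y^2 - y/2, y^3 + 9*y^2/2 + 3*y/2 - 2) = y - 1/2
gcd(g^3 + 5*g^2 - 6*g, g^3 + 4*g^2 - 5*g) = g^2 - g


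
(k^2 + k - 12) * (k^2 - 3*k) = k^4 - 2*k^3 - 15*k^2 + 36*k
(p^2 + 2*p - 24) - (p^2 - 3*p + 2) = 5*p - 26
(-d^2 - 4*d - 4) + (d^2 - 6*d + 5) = 1 - 10*d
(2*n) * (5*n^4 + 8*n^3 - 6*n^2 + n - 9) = 10*n^5 + 16*n^4 - 12*n^3 + 2*n^2 - 18*n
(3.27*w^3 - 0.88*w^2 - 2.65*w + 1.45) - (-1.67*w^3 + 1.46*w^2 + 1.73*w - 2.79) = 4.94*w^3 - 2.34*w^2 - 4.38*w + 4.24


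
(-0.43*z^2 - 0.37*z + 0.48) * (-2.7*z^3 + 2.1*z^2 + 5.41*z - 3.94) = 1.161*z^5 + 0.096*z^4 - 4.3993*z^3 + 0.7005*z^2 + 4.0546*z - 1.8912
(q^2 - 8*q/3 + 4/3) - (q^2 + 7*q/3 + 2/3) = 2/3 - 5*q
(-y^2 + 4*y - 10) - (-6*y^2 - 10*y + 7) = 5*y^2 + 14*y - 17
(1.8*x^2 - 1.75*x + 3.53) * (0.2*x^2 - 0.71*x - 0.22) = 0.36*x^4 - 1.628*x^3 + 1.5525*x^2 - 2.1213*x - 0.7766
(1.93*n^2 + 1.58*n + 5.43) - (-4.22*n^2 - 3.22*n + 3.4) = 6.15*n^2 + 4.8*n + 2.03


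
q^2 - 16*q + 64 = (q - 8)^2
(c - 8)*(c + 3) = c^2 - 5*c - 24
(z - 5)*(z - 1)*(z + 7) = z^3 + z^2 - 37*z + 35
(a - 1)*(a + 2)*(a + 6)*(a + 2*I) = a^4 + 7*a^3 + 2*I*a^3 + 4*a^2 + 14*I*a^2 - 12*a + 8*I*a - 24*I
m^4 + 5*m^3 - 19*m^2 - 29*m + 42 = (m - 3)*(m - 1)*(m + 2)*(m + 7)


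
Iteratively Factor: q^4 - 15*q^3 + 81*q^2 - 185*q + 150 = (q - 3)*(q^3 - 12*q^2 + 45*q - 50) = (q - 5)*(q - 3)*(q^2 - 7*q + 10) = (q - 5)^2*(q - 3)*(q - 2)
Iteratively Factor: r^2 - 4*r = (r)*(r - 4)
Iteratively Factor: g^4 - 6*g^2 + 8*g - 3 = (g - 1)*(g^3 + g^2 - 5*g + 3) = (g - 1)*(g + 3)*(g^2 - 2*g + 1) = (g - 1)^2*(g + 3)*(g - 1)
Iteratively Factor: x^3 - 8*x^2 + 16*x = (x - 4)*(x^2 - 4*x) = (x - 4)^2*(x)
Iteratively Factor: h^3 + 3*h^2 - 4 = (h + 2)*(h^2 + h - 2) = (h + 2)^2*(h - 1)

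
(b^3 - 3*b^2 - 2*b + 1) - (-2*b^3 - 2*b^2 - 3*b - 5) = 3*b^3 - b^2 + b + 6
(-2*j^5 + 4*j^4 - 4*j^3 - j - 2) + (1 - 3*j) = -2*j^5 + 4*j^4 - 4*j^3 - 4*j - 1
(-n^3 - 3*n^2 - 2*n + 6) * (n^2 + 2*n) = -n^5 - 5*n^4 - 8*n^3 + 2*n^2 + 12*n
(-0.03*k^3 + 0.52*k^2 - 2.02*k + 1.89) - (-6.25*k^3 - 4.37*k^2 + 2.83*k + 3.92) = 6.22*k^3 + 4.89*k^2 - 4.85*k - 2.03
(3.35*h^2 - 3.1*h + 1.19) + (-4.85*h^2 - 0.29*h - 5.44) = -1.5*h^2 - 3.39*h - 4.25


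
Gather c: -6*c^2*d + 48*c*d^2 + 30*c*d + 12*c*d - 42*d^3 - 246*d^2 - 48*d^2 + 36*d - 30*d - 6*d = -6*c^2*d + c*(48*d^2 + 42*d) - 42*d^3 - 294*d^2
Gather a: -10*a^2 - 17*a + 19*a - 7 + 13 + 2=-10*a^2 + 2*a + 8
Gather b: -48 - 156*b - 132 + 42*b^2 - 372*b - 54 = 42*b^2 - 528*b - 234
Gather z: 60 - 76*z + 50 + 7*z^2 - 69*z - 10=7*z^2 - 145*z + 100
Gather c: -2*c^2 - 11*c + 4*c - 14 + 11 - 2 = -2*c^2 - 7*c - 5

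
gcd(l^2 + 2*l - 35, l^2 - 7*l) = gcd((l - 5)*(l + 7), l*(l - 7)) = 1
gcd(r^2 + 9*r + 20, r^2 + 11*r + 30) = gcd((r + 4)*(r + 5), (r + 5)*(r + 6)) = r + 5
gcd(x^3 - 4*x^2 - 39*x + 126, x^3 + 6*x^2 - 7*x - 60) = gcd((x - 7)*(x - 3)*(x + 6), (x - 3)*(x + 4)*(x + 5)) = x - 3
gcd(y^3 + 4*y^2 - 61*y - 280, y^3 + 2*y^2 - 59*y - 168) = y^2 - y - 56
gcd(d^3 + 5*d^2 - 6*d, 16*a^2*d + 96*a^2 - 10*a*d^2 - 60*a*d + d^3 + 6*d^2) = d + 6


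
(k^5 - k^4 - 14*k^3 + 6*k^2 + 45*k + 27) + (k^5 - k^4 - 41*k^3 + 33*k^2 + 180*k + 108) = 2*k^5 - 2*k^4 - 55*k^3 + 39*k^2 + 225*k + 135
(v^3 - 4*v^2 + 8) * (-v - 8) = -v^4 - 4*v^3 + 32*v^2 - 8*v - 64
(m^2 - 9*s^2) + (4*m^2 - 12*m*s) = 5*m^2 - 12*m*s - 9*s^2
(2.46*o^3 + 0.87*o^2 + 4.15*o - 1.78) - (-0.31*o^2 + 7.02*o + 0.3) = 2.46*o^3 + 1.18*o^2 - 2.87*o - 2.08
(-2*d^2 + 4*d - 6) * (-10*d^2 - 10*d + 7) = 20*d^4 - 20*d^3 + 6*d^2 + 88*d - 42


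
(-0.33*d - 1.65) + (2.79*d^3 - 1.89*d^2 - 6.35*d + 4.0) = 2.79*d^3 - 1.89*d^2 - 6.68*d + 2.35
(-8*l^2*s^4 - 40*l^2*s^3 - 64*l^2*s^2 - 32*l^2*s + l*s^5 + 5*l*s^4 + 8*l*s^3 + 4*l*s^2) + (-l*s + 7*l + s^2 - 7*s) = -8*l^2*s^4 - 40*l^2*s^3 - 64*l^2*s^2 - 32*l^2*s + l*s^5 + 5*l*s^4 + 8*l*s^3 + 4*l*s^2 - l*s + 7*l + s^2 - 7*s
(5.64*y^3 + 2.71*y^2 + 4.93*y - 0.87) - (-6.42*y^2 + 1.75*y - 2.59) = 5.64*y^3 + 9.13*y^2 + 3.18*y + 1.72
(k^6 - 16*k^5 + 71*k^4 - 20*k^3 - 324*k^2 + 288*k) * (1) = k^6 - 16*k^5 + 71*k^4 - 20*k^3 - 324*k^2 + 288*k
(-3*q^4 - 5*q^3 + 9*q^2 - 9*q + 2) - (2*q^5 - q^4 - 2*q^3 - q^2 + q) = -2*q^5 - 2*q^4 - 3*q^3 + 10*q^2 - 10*q + 2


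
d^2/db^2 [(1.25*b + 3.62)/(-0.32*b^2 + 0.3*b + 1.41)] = ((0.64*b - 0.3)*(1.25*b + 3.62)*(1.28*b - 0.6) + (2.4*b + 1.5668)*(-0.32*b^2 + 0.3*b + 1.41))/(-0.32*b^2 + 0.3*b + 1.41)^3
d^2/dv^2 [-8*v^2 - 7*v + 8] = -16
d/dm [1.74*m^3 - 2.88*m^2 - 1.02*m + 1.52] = 5.22*m^2 - 5.76*m - 1.02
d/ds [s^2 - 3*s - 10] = 2*s - 3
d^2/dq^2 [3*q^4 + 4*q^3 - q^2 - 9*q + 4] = 36*q^2 + 24*q - 2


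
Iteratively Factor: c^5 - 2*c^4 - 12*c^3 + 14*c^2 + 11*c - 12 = (c + 3)*(c^4 - 5*c^3 + 3*c^2 + 5*c - 4) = (c - 1)*(c + 3)*(c^3 - 4*c^2 - c + 4) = (c - 1)*(c + 1)*(c + 3)*(c^2 - 5*c + 4) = (c - 4)*(c - 1)*(c + 1)*(c + 3)*(c - 1)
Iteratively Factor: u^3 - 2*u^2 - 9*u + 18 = (u - 3)*(u^2 + u - 6) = (u - 3)*(u + 3)*(u - 2)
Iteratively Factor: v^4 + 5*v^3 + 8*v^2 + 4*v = (v + 2)*(v^3 + 3*v^2 + 2*v) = (v + 2)^2*(v^2 + v) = v*(v + 2)^2*(v + 1)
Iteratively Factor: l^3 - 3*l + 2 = (l - 1)*(l^2 + l - 2) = (l - 1)^2*(l + 2)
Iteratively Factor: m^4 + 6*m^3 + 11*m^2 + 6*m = (m + 1)*(m^3 + 5*m^2 + 6*m) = m*(m + 1)*(m^2 + 5*m + 6) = m*(m + 1)*(m + 3)*(m + 2)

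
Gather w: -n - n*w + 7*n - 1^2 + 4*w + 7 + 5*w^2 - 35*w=6*n + 5*w^2 + w*(-n - 31) + 6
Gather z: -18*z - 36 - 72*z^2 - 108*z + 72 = -72*z^2 - 126*z + 36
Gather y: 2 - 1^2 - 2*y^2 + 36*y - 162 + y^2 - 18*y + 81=-y^2 + 18*y - 80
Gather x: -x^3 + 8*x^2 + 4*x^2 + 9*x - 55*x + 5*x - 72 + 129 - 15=-x^3 + 12*x^2 - 41*x + 42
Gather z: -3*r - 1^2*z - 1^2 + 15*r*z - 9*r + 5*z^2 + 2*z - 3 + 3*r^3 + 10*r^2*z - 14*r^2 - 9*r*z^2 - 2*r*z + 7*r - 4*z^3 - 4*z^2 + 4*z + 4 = 3*r^3 - 14*r^2 - 5*r - 4*z^3 + z^2*(1 - 9*r) + z*(10*r^2 + 13*r + 5)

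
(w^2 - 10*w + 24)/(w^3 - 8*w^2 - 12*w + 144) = (w - 4)/(w^2 - 2*w - 24)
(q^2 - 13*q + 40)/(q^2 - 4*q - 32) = (q - 5)/(q + 4)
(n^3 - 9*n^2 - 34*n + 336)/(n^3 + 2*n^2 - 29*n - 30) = (n^2 - 15*n + 56)/(n^2 - 4*n - 5)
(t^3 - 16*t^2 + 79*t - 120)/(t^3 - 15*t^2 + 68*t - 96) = (t - 5)/(t - 4)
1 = 1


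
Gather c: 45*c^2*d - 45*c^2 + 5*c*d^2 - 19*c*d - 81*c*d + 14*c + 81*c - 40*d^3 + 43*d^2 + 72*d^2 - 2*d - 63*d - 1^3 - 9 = c^2*(45*d - 45) + c*(5*d^2 - 100*d + 95) - 40*d^3 + 115*d^2 - 65*d - 10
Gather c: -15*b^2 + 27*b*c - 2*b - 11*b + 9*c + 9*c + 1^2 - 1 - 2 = -15*b^2 - 13*b + c*(27*b + 18) - 2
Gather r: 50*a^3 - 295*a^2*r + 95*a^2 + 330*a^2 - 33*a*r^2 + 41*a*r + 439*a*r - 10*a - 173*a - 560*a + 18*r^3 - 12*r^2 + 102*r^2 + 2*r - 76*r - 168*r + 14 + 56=50*a^3 + 425*a^2 - 743*a + 18*r^3 + r^2*(90 - 33*a) + r*(-295*a^2 + 480*a - 242) + 70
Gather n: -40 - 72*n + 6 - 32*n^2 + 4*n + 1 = -32*n^2 - 68*n - 33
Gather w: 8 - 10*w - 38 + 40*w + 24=30*w - 6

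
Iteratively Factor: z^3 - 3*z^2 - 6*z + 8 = (z + 2)*(z^2 - 5*z + 4) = (z - 4)*(z + 2)*(z - 1)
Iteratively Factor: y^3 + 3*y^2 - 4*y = (y - 1)*(y^2 + 4*y) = y*(y - 1)*(y + 4)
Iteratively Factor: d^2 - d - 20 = (d - 5)*(d + 4)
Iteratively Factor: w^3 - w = (w + 1)*(w^2 - w) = w*(w + 1)*(w - 1)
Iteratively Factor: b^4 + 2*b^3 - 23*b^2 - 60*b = (b)*(b^3 + 2*b^2 - 23*b - 60) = b*(b - 5)*(b^2 + 7*b + 12) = b*(b - 5)*(b + 4)*(b + 3)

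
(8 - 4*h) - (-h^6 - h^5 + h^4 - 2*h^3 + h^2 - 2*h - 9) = h^6 + h^5 - h^4 + 2*h^3 - h^2 - 2*h + 17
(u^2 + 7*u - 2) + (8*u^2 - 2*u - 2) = 9*u^2 + 5*u - 4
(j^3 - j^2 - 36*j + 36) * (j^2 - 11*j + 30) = j^5 - 12*j^4 + 5*j^3 + 402*j^2 - 1476*j + 1080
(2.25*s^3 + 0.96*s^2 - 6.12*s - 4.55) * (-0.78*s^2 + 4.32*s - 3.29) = -1.755*s^5 + 8.9712*s^4 + 1.5183*s^3 - 26.0478*s^2 + 0.478800000000003*s + 14.9695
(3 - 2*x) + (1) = 4 - 2*x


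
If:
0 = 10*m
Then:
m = 0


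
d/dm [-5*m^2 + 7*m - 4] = 7 - 10*m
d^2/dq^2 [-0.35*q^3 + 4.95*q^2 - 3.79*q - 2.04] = 9.9 - 2.1*q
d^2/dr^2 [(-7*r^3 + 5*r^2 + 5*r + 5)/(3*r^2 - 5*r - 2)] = 2*(-97*r^3 + 15*r^2 - 219*r + 125)/(27*r^6 - 135*r^5 + 171*r^4 + 55*r^3 - 114*r^2 - 60*r - 8)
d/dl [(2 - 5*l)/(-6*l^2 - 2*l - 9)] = (-30*l^2 + 24*l + 49)/(36*l^4 + 24*l^3 + 112*l^2 + 36*l + 81)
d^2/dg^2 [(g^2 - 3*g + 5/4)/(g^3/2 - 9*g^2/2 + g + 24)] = (4*g^6 - 36*g^5 + 330*g^4 - 2580*g^3 + 9885*g^2 - 16542*g + 12548)/(g^9 - 27*g^8 + 249*g^7 - 693*g^6 - 2094*g^5 + 12132*g^4 + 1736*g^3 - 61632*g^2 + 13824*g + 110592)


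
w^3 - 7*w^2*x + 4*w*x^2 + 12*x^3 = (w - 6*x)*(w - 2*x)*(w + x)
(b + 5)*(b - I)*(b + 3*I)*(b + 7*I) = b^4 + 5*b^3 + 9*I*b^3 - 11*b^2 + 45*I*b^2 - 55*b + 21*I*b + 105*I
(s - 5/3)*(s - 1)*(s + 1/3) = s^3 - 7*s^2/3 + 7*s/9 + 5/9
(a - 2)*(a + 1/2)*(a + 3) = a^3 + 3*a^2/2 - 11*a/2 - 3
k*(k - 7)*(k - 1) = k^3 - 8*k^2 + 7*k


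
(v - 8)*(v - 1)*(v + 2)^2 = v^4 - 5*v^3 - 24*v^2 - 4*v + 32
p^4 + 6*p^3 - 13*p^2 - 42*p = p*(p - 3)*(p + 2)*(p + 7)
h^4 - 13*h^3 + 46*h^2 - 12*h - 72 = (h - 6)^2*(h - 2)*(h + 1)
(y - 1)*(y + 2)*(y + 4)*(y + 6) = y^4 + 11*y^3 + 32*y^2 + 4*y - 48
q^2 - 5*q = q*(q - 5)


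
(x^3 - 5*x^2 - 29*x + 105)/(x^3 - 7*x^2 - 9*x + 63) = (x + 5)/(x + 3)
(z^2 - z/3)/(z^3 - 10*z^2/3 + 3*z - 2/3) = z/(z^2 - 3*z + 2)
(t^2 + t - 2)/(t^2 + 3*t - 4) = (t + 2)/(t + 4)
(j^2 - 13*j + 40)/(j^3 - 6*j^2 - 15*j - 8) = (j - 5)/(j^2 + 2*j + 1)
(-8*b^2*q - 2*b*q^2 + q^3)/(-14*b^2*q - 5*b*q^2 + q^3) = (-4*b + q)/(-7*b + q)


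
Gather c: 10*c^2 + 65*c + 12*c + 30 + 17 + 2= 10*c^2 + 77*c + 49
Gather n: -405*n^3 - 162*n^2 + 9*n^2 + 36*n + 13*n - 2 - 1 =-405*n^3 - 153*n^2 + 49*n - 3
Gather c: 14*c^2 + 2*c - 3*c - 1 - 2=14*c^2 - c - 3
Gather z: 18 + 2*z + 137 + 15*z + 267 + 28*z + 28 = 45*z + 450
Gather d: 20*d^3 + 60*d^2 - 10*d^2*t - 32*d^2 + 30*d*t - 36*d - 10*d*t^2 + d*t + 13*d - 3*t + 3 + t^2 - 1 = 20*d^3 + d^2*(28 - 10*t) + d*(-10*t^2 + 31*t - 23) + t^2 - 3*t + 2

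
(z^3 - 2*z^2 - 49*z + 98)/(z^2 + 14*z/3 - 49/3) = 3*(z^2 - 9*z + 14)/(3*z - 7)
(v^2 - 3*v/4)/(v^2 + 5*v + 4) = v*(4*v - 3)/(4*(v^2 + 5*v + 4))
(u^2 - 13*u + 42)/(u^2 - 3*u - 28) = (u - 6)/(u + 4)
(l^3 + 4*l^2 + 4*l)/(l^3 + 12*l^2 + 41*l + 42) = l*(l + 2)/(l^2 + 10*l + 21)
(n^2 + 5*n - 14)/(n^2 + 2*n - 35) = (n - 2)/(n - 5)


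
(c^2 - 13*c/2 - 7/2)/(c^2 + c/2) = (c - 7)/c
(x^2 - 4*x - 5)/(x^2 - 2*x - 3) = (x - 5)/(x - 3)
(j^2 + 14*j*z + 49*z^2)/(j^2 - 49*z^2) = (-j - 7*z)/(-j + 7*z)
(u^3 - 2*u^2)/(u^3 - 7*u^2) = (u - 2)/(u - 7)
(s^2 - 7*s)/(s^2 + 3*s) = (s - 7)/(s + 3)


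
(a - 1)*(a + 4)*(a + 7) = a^3 + 10*a^2 + 17*a - 28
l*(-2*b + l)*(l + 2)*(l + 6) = -2*b*l^3 - 16*b*l^2 - 24*b*l + l^4 + 8*l^3 + 12*l^2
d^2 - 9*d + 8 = (d - 8)*(d - 1)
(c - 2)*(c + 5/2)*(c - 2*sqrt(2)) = c^3 - 2*sqrt(2)*c^2 + c^2/2 - 5*c - sqrt(2)*c + 10*sqrt(2)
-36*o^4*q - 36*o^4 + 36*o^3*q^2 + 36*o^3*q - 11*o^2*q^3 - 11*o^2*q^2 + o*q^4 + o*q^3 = (-6*o + q)*(-3*o + q)*(-2*o + q)*(o*q + o)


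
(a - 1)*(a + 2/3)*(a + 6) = a^3 + 17*a^2/3 - 8*a/3 - 4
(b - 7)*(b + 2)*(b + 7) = b^3 + 2*b^2 - 49*b - 98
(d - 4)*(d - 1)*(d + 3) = d^3 - 2*d^2 - 11*d + 12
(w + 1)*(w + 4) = w^2 + 5*w + 4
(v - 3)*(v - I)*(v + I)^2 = v^4 - 3*v^3 + I*v^3 + v^2 - 3*I*v^2 - 3*v + I*v - 3*I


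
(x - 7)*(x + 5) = x^2 - 2*x - 35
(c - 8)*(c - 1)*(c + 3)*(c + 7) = c^4 + c^3 - 61*c^2 - 109*c + 168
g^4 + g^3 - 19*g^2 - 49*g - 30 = (g - 5)*(g + 1)*(g + 2)*(g + 3)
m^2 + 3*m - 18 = (m - 3)*(m + 6)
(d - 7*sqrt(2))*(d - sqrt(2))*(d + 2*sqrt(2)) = d^3 - 6*sqrt(2)*d^2 - 18*d + 28*sqrt(2)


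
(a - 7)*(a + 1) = a^2 - 6*a - 7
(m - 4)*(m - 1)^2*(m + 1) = m^4 - 5*m^3 + 3*m^2 + 5*m - 4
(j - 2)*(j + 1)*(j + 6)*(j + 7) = j^4 + 12*j^3 + 27*j^2 - 68*j - 84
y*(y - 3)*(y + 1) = y^3 - 2*y^2 - 3*y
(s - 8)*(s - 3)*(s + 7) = s^3 - 4*s^2 - 53*s + 168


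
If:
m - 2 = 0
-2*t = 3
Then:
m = 2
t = -3/2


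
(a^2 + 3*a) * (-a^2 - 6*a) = -a^4 - 9*a^3 - 18*a^2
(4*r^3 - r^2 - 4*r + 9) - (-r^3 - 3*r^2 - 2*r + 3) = 5*r^3 + 2*r^2 - 2*r + 6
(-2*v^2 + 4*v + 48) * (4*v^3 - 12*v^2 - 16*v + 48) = -8*v^5 + 40*v^4 + 176*v^3 - 736*v^2 - 576*v + 2304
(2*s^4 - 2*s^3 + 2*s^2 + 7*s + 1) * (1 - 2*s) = -4*s^5 + 6*s^4 - 6*s^3 - 12*s^2 + 5*s + 1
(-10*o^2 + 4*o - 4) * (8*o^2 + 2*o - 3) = -80*o^4 + 12*o^3 + 6*o^2 - 20*o + 12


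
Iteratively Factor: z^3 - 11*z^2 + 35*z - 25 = (z - 5)*(z^2 - 6*z + 5) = (z - 5)*(z - 1)*(z - 5)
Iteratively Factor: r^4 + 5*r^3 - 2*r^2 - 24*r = (r)*(r^3 + 5*r^2 - 2*r - 24) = r*(r + 3)*(r^2 + 2*r - 8) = r*(r - 2)*(r + 3)*(r + 4)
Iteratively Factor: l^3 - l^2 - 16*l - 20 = (l + 2)*(l^2 - 3*l - 10) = (l - 5)*(l + 2)*(l + 2)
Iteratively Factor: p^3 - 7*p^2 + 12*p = (p)*(p^2 - 7*p + 12) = p*(p - 3)*(p - 4)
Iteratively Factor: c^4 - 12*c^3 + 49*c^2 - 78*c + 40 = (c - 4)*(c^3 - 8*c^2 + 17*c - 10) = (c - 5)*(c - 4)*(c^2 - 3*c + 2) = (c - 5)*(c - 4)*(c - 2)*(c - 1)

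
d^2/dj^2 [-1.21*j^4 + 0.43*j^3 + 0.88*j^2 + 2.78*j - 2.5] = -14.52*j^2 + 2.58*j + 1.76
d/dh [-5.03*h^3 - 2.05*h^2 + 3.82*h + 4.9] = -15.09*h^2 - 4.1*h + 3.82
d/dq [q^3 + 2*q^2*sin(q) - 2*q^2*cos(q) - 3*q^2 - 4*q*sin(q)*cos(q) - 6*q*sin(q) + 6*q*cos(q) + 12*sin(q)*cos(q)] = 2*sqrt(2)*q^2*sin(q + pi/4) + 3*q^2 - 2*q*sin(q) - 10*q*cos(q) - 4*q*cos(2*q) - 6*q - 2*sin(2*q) + 12*cos(2*q) + 6*sqrt(2)*cos(q + pi/4)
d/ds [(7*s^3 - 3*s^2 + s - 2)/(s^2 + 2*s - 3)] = (7*s^4 + 28*s^3 - 70*s^2 + 22*s + 1)/(s^4 + 4*s^3 - 2*s^2 - 12*s + 9)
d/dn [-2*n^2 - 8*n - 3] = -4*n - 8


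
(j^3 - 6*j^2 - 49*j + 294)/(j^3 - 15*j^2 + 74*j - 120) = (j^2 - 49)/(j^2 - 9*j + 20)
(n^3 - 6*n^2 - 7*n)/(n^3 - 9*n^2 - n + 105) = n*(n + 1)/(n^2 - 2*n - 15)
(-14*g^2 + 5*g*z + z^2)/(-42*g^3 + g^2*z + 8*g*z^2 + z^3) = 1/(3*g + z)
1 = 1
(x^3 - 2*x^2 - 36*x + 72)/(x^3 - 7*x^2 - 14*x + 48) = (x^2 - 36)/(x^2 - 5*x - 24)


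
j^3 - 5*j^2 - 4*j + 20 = (j - 5)*(j - 2)*(j + 2)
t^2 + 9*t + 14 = (t + 2)*(t + 7)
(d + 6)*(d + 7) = d^2 + 13*d + 42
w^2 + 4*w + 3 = (w + 1)*(w + 3)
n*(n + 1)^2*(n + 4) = n^4 + 6*n^3 + 9*n^2 + 4*n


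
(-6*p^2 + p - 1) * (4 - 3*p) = 18*p^3 - 27*p^2 + 7*p - 4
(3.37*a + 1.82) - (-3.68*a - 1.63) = 7.05*a + 3.45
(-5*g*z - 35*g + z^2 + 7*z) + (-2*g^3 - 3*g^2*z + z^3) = -2*g^3 - 3*g^2*z - 5*g*z - 35*g + z^3 + z^2 + 7*z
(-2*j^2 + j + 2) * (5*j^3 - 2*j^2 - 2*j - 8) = -10*j^5 + 9*j^4 + 12*j^3 + 10*j^2 - 12*j - 16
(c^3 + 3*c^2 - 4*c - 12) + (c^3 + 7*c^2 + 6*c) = 2*c^3 + 10*c^2 + 2*c - 12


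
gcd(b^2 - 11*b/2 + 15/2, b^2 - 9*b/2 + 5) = b - 5/2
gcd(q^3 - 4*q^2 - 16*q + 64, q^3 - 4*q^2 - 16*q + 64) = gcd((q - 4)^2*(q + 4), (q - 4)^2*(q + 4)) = q^3 - 4*q^2 - 16*q + 64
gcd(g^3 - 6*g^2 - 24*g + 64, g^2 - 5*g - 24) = g - 8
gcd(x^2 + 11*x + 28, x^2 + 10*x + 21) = x + 7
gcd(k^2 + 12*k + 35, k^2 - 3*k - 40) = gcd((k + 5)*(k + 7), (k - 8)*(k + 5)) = k + 5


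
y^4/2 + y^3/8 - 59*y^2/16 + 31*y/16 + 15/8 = (y/2 + 1/4)*(y - 2)*(y - 5/4)*(y + 3)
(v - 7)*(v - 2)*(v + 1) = v^3 - 8*v^2 + 5*v + 14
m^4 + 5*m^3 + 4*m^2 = m^2*(m + 1)*(m + 4)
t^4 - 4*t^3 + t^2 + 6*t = t*(t - 3)*(t - 2)*(t + 1)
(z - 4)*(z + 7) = z^2 + 3*z - 28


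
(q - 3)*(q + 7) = q^2 + 4*q - 21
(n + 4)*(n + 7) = n^2 + 11*n + 28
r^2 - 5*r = r*(r - 5)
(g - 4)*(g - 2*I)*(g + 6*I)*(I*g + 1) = I*g^4 - 3*g^3 - 4*I*g^3 + 12*g^2 + 16*I*g^2 + 12*g - 64*I*g - 48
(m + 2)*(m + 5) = m^2 + 7*m + 10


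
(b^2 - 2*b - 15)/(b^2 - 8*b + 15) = (b + 3)/(b - 3)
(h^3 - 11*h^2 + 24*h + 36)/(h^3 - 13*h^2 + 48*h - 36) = (h + 1)/(h - 1)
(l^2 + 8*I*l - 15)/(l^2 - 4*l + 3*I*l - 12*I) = (l + 5*I)/(l - 4)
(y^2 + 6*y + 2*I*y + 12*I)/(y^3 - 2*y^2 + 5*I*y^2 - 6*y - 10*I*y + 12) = (y + 6)/(y^2 + y*(-2 + 3*I) - 6*I)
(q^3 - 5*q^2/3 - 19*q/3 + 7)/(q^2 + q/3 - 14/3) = (q^2 - 4*q + 3)/(q - 2)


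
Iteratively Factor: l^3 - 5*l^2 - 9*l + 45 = (l - 3)*(l^2 - 2*l - 15) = (l - 3)*(l + 3)*(l - 5)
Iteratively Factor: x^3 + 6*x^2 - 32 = (x + 4)*(x^2 + 2*x - 8) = (x + 4)^2*(x - 2)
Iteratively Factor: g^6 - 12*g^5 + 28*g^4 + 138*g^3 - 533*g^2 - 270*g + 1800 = (g - 4)*(g^5 - 8*g^4 - 4*g^3 + 122*g^2 - 45*g - 450) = (g - 5)*(g - 4)*(g^4 - 3*g^3 - 19*g^2 + 27*g + 90) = (g - 5)^2*(g - 4)*(g^3 + 2*g^2 - 9*g - 18) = (g - 5)^2*(g - 4)*(g - 3)*(g^2 + 5*g + 6) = (g - 5)^2*(g - 4)*(g - 3)*(g + 2)*(g + 3)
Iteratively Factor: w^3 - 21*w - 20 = (w + 4)*(w^2 - 4*w - 5) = (w - 5)*(w + 4)*(w + 1)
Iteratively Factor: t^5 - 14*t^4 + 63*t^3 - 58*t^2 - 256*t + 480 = (t + 2)*(t^4 - 16*t^3 + 95*t^2 - 248*t + 240) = (t - 3)*(t + 2)*(t^3 - 13*t^2 + 56*t - 80) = (t - 5)*(t - 3)*(t + 2)*(t^2 - 8*t + 16) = (t - 5)*(t - 4)*(t - 3)*(t + 2)*(t - 4)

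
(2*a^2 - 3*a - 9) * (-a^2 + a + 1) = -2*a^4 + 5*a^3 + 8*a^2 - 12*a - 9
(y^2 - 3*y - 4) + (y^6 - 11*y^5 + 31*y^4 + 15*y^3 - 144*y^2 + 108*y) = y^6 - 11*y^5 + 31*y^4 + 15*y^3 - 143*y^2 + 105*y - 4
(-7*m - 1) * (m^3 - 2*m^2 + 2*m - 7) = -7*m^4 + 13*m^3 - 12*m^2 + 47*m + 7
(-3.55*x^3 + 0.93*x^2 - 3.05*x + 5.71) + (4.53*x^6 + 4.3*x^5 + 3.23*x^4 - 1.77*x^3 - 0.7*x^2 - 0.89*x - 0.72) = 4.53*x^6 + 4.3*x^5 + 3.23*x^4 - 5.32*x^3 + 0.23*x^2 - 3.94*x + 4.99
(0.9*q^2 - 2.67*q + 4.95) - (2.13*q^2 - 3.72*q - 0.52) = -1.23*q^2 + 1.05*q + 5.47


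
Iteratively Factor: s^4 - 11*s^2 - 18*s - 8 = (s + 1)*(s^3 - s^2 - 10*s - 8) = (s + 1)*(s + 2)*(s^2 - 3*s - 4) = (s - 4)*(s + 1)*(s + 2)*(s + 1)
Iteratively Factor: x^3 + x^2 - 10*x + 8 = (x - 2)*(x^2 + 3*x - 4) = (x - 2)*(x - 1)*(x + 4)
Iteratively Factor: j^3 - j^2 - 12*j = (j - 4)*(j^2 + 3*j) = j*(j - 4)*(j + 3)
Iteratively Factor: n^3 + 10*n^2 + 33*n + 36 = (n + 4)*(n^2 + 6*n + 9) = (n + 3)*(n + 4)*(n + 3)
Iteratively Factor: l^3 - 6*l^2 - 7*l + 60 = (l - 4)*(l^2 - 2*l - 15) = (l - 5)*(l - 4)*(l + 3)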